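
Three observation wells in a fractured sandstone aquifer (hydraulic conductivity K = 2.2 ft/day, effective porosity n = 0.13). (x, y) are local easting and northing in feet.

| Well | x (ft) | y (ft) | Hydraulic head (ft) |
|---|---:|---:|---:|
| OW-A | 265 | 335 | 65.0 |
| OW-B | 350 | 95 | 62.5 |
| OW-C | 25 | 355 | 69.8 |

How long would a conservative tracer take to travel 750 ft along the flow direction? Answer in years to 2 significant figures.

Three-point gradient (reference OW-A): Δ to OW-B = (85, -240, -2.5), Δ to OW-C = (-240, 20, +4.8).
∂h/∂x = -0.01971, ∂h/∂y = +0.003435 (det = -55900).
|∇h| = √(-0.01971² + 0.003435²) = 0.02001
Seepage velocity v = K·i/n = 2.2 × 0.02001 / 0.13 = 0.3386 ft/day.
t = 750 / 0.3386 = 2215 days = 6.06 years.

6.1 years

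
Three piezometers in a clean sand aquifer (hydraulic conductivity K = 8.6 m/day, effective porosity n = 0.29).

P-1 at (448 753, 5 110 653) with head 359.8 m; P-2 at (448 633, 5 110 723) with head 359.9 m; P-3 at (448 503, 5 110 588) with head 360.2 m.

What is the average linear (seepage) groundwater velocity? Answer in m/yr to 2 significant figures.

Taking P-1 as reference: P-2−P-1 = (-120, 70, +0.1); P-3−P-1 = (-250, -65, +0.4).
Solve a·Δx + b·Δy = Δh: det = (-120)·(-65) − (-250)·70 = 25300.
∂h/∂x = [(+0.1)·(-65) − (+0.4)·70] / 25300 = -0.001364
∂h/∂y = [(-120)·(+0.4) − (-250)·(+0.1)] / 25300 = -0.0009091
|∇h| = √(-0.001364² + -0.0009091²) = 0.001639
Seepage velocity v = K·i/n = 8.6 × 0.001639 / 0.29 = 0.0486 m/day = 17.75 m/yr.

18 m/yr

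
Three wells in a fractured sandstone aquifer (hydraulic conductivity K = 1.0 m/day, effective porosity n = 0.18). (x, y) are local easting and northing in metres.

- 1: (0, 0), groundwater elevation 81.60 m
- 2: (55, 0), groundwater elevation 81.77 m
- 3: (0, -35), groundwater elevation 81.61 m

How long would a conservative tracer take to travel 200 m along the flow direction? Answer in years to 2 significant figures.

∂h/∂x = (81.77 − 81.60) / (55 − 0) = +0.003091
∂h/∂y = (81.61 − 81.60) / (-35 − 0) = -0.0002857
|∇h| = √(0.003091² + -0.0002857²) = 0.003104
Seepage velocity v = K·i/n = 1.0 × 0.003104 / 0.18 = 0.01724 m/day.
t = 200 / 0.01724 = 1.16e+04 days = 31.8 years.

32 years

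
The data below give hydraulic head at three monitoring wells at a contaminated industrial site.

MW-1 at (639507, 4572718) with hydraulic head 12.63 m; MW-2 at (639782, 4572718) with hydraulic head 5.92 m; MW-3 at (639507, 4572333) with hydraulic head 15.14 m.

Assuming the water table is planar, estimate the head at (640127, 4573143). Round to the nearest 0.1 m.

-5.3 m

∂h/∂x = (5.92 − 12.63) / (639782 − 639507) = -0.02440
∂h/∂y = (15.14 − 12.63) / (4572333 − 4572718) = -0.006519
h(640127, 4573143) = 12.63 + (-0.02440)·(620) + (-0.006519)·(425) = 12.63 -15.128 -2.771 = -5.269 m.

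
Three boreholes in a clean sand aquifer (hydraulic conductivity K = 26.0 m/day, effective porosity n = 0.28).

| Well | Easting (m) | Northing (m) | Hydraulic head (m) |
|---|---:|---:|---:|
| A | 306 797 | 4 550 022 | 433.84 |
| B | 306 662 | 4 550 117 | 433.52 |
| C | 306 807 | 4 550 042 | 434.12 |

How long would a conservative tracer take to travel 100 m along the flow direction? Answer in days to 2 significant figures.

With h = a·x + b·y + c and A as origin, the differences give:
  (-135)·a + 95·b = -0.32
  10·a + 20·b = +0.28
Eliminate b (×20 and ×95, subtract): -3650·a = -33.000 → a = ∂h/∂x = +0.009041
Back-substitute: b = ∂h/∂y = +0.009479.
|∇h| = √(0.009041² + 0.009479²) = 0.0131
Seepage velocity v = K·i/n = 26.0 × 0.0131 / 0.28 = 1.216 m/day.
t = 100 / 1.216 = 82.24 days.

82 days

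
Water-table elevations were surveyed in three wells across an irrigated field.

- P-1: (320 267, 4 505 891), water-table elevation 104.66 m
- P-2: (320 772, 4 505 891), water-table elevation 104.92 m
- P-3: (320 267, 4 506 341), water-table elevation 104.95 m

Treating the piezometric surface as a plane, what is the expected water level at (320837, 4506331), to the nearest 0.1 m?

105.2 m

∂h/∂x = (104.92 − 104.66) / (320772 − 320267) = +0.0005149
∂h/∂y = (104.95 − 104.66) / (4506341 − 4505891) = +0.0006444
h(320837, 4506331) = 104.66 + (+0.0005149)·(570) + (+0.0006444)·(440) = 104.66 +0.293 +0.284 = 105.237 m.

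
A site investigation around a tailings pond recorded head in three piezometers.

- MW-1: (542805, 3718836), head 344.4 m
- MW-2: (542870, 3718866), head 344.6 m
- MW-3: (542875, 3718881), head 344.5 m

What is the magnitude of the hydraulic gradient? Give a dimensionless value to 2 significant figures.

With h = a·x + b·y + c and MW-1 as origin, the differences give:
  65·a + 30·b = +0.2
  70·a + 45·b = +0.1
Eliminate b (×45 and ×30, subtract): 825·a = 6.00 → a = ∂h/∂x = +0.007273
Back-substitute: b = ∂h/∂y = -0.009091.
|∇h| = √(0.007273² + -0.009091²) = 0.01164

0.012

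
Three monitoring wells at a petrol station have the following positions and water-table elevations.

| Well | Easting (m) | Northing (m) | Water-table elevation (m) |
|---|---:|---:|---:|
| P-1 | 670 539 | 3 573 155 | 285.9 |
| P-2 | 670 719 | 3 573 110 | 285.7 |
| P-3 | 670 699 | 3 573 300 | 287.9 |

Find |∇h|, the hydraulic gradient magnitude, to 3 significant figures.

0.0119

Three-point gradient (reference P-1): Δ to P-2 = (180, -45, -0.2), Δ to P-3 = (160, 145, +2.0).
∂h/∂x = +0.001832, ∂h/∂y = +0.01177 (det = 33300).
|∇h| = √(0.001832² + 0.01177²) = 0.01191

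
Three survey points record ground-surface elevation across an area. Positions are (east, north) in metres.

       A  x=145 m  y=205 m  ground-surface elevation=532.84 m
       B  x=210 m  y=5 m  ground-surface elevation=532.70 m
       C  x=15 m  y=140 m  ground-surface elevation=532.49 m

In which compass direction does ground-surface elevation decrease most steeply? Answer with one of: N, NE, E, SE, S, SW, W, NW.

SW

With z = a·x + b·y + c and A as origin, the differences give:
  65·a + (-200)·b = -0.14
  (-130)·a + (-65)·b = -0.35
Eliminate b (×(-65) and ×(-200), subtract): -30225·a = -60.900 → a = ∂z/∂x = +0.002015
Back-substitute: b = ∂z/∂y = +0.001355.
Steepest decrease is along −∇f = (-0.002015 E, -0.001355 N) → southwest.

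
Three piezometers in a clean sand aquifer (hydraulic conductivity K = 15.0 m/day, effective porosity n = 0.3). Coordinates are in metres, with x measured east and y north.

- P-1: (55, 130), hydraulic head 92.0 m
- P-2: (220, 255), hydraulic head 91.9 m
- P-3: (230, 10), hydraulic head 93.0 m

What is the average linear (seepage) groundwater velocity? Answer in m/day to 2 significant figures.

With h = a·x + b·y + c and P-1 as origin, the differences give:
  165·a + 125·b = -0.1
  175·a + (-120)·b = +1.0
Eliminate b (×(-120) and ×125, subtract): -41675·a = -113.00 → a = ∂h/∂x = +0.002711
Back-substitute: b = ∂h/∂y = -0.004379.
|∇h| = √(0.002711² + -0.004379²) = 0.00515
Seepage velocity v = K·i/n = 15.0 × 0.00515 / 0.3 = 0.2575 m/day.

0.26 m/day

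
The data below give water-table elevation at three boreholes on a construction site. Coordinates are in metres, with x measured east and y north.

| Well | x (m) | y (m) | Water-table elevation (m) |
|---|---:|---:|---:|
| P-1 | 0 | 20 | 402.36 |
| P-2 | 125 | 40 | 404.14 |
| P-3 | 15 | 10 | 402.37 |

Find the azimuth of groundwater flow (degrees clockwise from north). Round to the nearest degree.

Taking P-1 as reference: P-2−P-1 = (125, 20, +1.78); P-3−P-1 = (15, -10, +0.01).
Determinant of the coordinate differences = 125·(-10) − 15·20 = -1550.
∂h/∂x = [(+1.78)·(-10) − (+0.01)·20] / -1550 = +0.01161
∂h/∂y = [125·(+0.01) − 15·(+1.78)] / -1550 = +0.01642
Flow direction (−∇h) has components (-0.01161 E, -0.01642 N).
Azimuth = atan2(E, N) = atan2(-0.01161, -0.01642) = 215.3° ≈ 215°.

215°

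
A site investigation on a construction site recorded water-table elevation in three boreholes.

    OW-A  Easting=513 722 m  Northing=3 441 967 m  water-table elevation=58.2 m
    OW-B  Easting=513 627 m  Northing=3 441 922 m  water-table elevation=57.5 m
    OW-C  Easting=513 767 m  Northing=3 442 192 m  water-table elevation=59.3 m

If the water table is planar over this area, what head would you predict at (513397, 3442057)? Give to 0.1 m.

56.7 m

With h = a·x + b·y + c and OW-A as origin, the differences give:
  (-95)·a + (-45)·b = -0.7
  45·a + 225·b = +1.1
Eliminate b (×225 and ×(-45), subtract): -19350·a = -108.00 → a = ∂h/∂x = +0.005581
Back-substitute: b = ∂h/∂y = +0.003773.
h(513397, 3442057) = 58.2 + (+0.005581)·(-325) + (+0.003773)·(90) = 58.2 -1.814 +0.340 = 56.726 m.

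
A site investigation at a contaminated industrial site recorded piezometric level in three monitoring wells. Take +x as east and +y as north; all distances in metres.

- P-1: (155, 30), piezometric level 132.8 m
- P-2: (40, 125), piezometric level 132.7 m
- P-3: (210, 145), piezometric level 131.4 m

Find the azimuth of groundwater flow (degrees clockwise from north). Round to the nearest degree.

With h = a·x + b·y + c and P-1 as origin, the differences give:
  (-115)·a + 95·b = -0.1
  55·a + 115·b = -1.4
Eliminate b (×115 and ×95, subtract): -18450·a = 121.50 → a = ∂h/∂x = -0.006585
Back-substitute: b = ∂h/∂y = -0.009024.
Flow direction (−∇h) has components (+0.006585 E, +0.009024 N).
Azimuth = atan2(E, N) = atan2(+0.006585, +0.009024) = 36.1° ≈ 036°.

036°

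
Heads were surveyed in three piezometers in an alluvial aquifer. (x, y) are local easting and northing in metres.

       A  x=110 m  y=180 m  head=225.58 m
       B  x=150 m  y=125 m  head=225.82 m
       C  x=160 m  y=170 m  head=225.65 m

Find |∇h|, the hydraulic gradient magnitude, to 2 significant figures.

Differences from A: to B (Δx, Δy, Δh) = (40, -55, +0.24); to C = (50, -10, +0.07).
Solve a·Δx + b·Δy = Δh: det = 40·(-10) − 50·(-55) = 2350.
∂h/∂x = [(+0.24)·(-10) − (+0.07)·(-55)] / 2350 = +0.0006170
∂h/∂y = [40·(+0.07) − 50·(+0.24)] / 2350 = -0.003915
|∇h| = √(0.0006170² + -0.003915²) = 0.003963

0.0040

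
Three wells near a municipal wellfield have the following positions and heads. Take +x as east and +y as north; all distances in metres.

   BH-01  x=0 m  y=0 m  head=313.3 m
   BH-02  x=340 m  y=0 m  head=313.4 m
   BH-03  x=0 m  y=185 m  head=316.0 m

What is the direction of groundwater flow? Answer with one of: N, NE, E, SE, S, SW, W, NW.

∂h/∂x = (313.4 − 313.3) / (340 − 0) = +0.0002941
∂h/∂y = (316.0 − 313.3) / (185 − 0) = +0.01459
Flow = −∇h = (-0.0002941 east, -0.01459 north), which points south.

S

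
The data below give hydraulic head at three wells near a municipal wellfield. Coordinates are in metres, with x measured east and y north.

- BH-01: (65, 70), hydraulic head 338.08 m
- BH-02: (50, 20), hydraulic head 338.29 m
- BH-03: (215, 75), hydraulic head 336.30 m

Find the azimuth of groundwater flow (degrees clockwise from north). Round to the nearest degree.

087°

With h = a·x + b·y + c and BH-01 as origin, the differences give:
  (-15)·a + (-50)·b = +0.21
  150·a + 5·b = -1.78
Eliminate b (×5 and ×(-50), subtract): 7425·a = -87.950 → a = ∂h/∂x = -0.01185
Back-substitute: b = ∂h/∂y = -0.0006465.
Flow direction (−∇h) has components (+0.01185 E, +0.0006465 N).
Azimuth = atan2(E, N) = atan2(+0.01185, +0.0006465) = 86.9° ≈ 087°.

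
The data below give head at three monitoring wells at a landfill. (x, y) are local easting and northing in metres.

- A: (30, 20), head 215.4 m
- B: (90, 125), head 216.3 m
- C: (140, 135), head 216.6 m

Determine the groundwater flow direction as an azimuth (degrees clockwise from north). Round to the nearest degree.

With h = a·x + b·y + c and A as origin, the differences give:
  60·a + 105·b = +0.9
  110·a + 115·b = +1.2
Eliminate b (×115 and ×105, subtract): -4650·a = -22.50 → a = ∂h/∂x = +0.004839
Back-substitute: b = ∂h/∂y = +0.005806.
Flow direction (−∇h) has components (-0.004839 E, -0.005806 N).
Azimuth = atan2(E, N) = atan2(-0.004839, -0.005806) = 219.8° ≈ 220°.

220°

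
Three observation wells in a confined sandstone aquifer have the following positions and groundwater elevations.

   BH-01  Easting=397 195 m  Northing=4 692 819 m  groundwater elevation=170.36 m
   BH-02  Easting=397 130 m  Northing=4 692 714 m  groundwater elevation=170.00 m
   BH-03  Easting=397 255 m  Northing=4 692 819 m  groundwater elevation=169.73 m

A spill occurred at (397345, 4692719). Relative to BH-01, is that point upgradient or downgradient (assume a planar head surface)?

Taking BH-01 as reference: BH-02−BH-01 = (-65, -105, -0.36); BH-03−BH-01 = (60, 0, -0.63).
Solve a·Δx + b·Δy = Δh: det = (-65)·0 − 60·(-105) = 6300.
∂h/∂x = [(-0.36)·0 − (-0.63)·(-105)] / 6300 = -0.01050
∂h/∂y = [(-65)·(-0.63) − 60·(-0.36)] / 6300 = +0.009929
Head at (397345, 4692719) = 170.36 + (-0.01050)·(150) + (+0.009929)·(-100) = 167.79 m.
That is lower than the 170.36 m at BH-01, so the point is downgradient.

downgradient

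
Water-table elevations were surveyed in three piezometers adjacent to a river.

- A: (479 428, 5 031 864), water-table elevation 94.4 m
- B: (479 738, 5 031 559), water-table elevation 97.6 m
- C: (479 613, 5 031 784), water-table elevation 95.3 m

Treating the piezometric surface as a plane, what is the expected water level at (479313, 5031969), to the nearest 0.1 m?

With h = a·x + b·y + c and A as origin, the differences give:
  310·a + (-305)·b = +3.2
  185·a + (-80)·b = +0.9
Eliminate b (×(-80) and ×(-305), subtract): 31625·a = 18.50 → a = ∂h/∂x = +0.0005850
Back-substitute: b = ∂h/∂y = -0.009897.
h(479313, 5031969) = 94.4 + (+0.0005850)·(-115) + (-0.009897)·(105) = 94.4 -0.067 -1.039 = 93.294 m.

93.3 m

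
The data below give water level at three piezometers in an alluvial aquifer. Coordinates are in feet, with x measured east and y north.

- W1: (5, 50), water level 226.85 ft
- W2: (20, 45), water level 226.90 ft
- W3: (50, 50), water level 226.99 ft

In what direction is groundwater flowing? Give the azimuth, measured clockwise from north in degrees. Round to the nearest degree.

282°

With h = a·x + b·y + c and W1 as origin, the differences give:
  15·a + (-5)·b = +0.05
  45·a + 0·b = +0.14
Eliminate b (×0 and ×(-5), subtract): 225·a = 0.700 → a = ∂h/∂x = +0.003111
Back-substitute: b = ∂h/∂y = -0.0006667.
Flow direction (−∇h) has components (-0.003111 E, +0.0006667 N).
Azimuth = atan2(E, N) = atan2(-0.003111, +0.0006667) = 282.1° ≈ 282°.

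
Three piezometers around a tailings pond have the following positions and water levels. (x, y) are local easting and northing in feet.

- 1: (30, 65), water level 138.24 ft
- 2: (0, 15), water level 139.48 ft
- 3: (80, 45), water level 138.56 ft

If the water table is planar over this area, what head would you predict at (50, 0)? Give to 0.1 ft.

With h = a·x + b·y + c and 1 as origin, the differences give:
  (-30)·a + (-50)·b = +1.24
  50·a + (-20)·b = +0.32
Eliminate b (×(-20) and ×(-50), subtract): 3100·a = -8.800 → a = ∂h/∂x = -0.002839
Back-substitute: b = ∂h/∂y = -0.02310.
h(50, 0) = 138.24 + (-0.002839)·(20) + (-0.02310)·(-65) = 138.24 -0.057 +1.501 = 139.685 ft.

139.7 ft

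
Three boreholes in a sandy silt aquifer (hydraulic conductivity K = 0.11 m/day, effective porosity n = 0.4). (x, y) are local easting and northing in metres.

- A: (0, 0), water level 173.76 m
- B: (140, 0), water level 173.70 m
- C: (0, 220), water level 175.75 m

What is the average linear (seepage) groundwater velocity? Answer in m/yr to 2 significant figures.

∂h/∂x = (173.70 − 173.76) / (140 − 0) = -0.0004286
∂h/∂y = (175.75 − 173.76) / (220 − 0) = +0.009045
|∇h| = √(-0.0004286² + 0.009045²) = 0.009055
Seepage velocity v = K·i/n = 0.11 × 0.009055 / 0.4 = 0.00249 m/day = 0.9095 m/yr.

0.91 m/yr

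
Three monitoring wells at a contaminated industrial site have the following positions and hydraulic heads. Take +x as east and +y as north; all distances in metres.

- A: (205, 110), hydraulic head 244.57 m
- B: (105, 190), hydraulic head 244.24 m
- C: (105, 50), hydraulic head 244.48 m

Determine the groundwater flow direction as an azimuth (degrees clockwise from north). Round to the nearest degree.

312°

Differences from A: to B (Δx, Δy, Δh) = (-100, 80, -0.33); to C = (-100, -60, -0.09).
Solve a·Δx + b·Δy = Δh: det = (-100)·(-60) − (-100)·80 = 14000.
∂h/∂x = [(-0.33)·(-60) − (-0.09)·80] / 14000 = +0.001929
∂h/∂y = [(-100)·(-0.09) − (-100)·(-0.33)] / 14000 = -0.001714
Flow direction (−∇h) has components (-0.001929 E, +0.001714 N).
Azimuth = atan2(E, N) = atan2(-0.001929, +0.001714) = 311.6° ≈ 312°.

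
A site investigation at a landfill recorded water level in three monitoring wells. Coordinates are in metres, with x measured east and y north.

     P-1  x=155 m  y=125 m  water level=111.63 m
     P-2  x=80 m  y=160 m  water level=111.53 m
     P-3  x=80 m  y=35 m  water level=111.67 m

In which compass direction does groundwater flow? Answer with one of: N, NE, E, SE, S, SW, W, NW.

Differences from P-1: to P-2 (Δx, Δy, Δh) = (-75, 35, -0.10); to P-3 = (-75, -90, +0.04).
Determinant of the coordinate differences = (-75)·(-90) − (-75)·35 = 9375.
∂h/∂x = [(-0.10)·(-90) − (+0.04)·35] / 9375 = +0.0008107
∂h/∂y = [(-75)·(+0.04) − (-75)·(-0.10)] / 9375 = -0.001120
Flow = −∇h = (-0.0008107 east, +0.001120 north), which points northwest.

NW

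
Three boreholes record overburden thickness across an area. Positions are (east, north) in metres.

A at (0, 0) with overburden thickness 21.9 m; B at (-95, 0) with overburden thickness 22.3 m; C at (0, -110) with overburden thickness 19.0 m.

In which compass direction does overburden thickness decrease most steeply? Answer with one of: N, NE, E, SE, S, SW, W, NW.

S

∂d/∂x = (22.3 − 21.9) / (-95 − 0) = -0.004211
∂d/∂y = (19.0 − 21.9) / (-110 − 0) = +0.02636
Steepest decrease is along −∇f = (+0.004211 E, -0.02636 N) → south.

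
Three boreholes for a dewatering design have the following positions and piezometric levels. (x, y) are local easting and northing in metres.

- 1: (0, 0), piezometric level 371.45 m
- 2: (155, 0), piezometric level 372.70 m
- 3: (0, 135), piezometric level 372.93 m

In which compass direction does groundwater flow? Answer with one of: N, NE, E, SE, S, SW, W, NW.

∂h/∂x = (372.70 − 371.45) / (155 − 0) = +0.008065
∂h/∂y = (372.93 − 371.45) / (135 − 0) = +0.01096
Flow = −∇h = (-0.008065 east, -0.01096 north), which points southwest.

SW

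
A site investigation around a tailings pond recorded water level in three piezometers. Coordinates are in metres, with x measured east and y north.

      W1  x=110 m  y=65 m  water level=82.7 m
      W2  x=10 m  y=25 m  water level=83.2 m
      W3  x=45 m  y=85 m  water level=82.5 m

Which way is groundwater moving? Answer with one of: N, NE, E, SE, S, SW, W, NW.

Differences from W1: to W2 (Δx, Δy, Δh) = (-100, -40, +0.5); to W3 = (-65, 20, -0.2).
Determinant of the coordinate differences = (-100)·20 − (-65)·(-40) = -4600.
∂h/∂x = [(+0.5)·20 − (-0.2)·(-40)] / -4600 = -0.0004348
∂h/∂y = [(-100)·(-0.2) − (-65)·(+0.5)] / -4600 = -0.01141
Flow = −∇h = (+0.0004348 east, +0.01141 north), which points north.

N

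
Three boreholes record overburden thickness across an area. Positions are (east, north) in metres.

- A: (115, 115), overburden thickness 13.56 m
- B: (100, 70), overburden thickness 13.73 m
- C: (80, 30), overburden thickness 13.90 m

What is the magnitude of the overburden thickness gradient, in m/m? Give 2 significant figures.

With d = a·x + b·y + c and A as origin, the differences give:
  (-15)·a + (-45)·b = +0.17
  (-35)·a + (-85)·b = +0.34
Eliminate b (×(-85) and ×(-45), subtract): -300·a = 0.850 → a = ∂d/∂x = -0.002833
Back-substitute: b = ∂d/∂y = -0.002833.
|∇f| = √(-0.002833² + -0.002833²) = 0.004006 m/m

0.0040 m/m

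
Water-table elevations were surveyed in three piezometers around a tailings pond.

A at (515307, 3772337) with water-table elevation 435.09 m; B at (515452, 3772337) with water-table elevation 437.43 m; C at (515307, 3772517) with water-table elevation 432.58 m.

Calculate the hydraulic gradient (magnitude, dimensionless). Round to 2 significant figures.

0.021

∂h/∂x = (437.43 − 435.09) / (515452 − 515307) = +0.01614
∂h/∂y = (432.58 − 435.09) / (3772517 − 3772337) = -0.01394
|∇h| = √(0.01614² + -0.01394²) = 0.02133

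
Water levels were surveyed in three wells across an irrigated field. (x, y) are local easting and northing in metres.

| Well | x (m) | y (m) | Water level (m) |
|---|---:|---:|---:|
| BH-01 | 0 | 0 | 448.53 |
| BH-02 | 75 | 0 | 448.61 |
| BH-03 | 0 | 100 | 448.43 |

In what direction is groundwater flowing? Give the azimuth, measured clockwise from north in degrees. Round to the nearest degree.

313°

∂h/∂x = (448.61 − 448.53) / (75 − 0) = +0.001067
∂h/∂y = (448.43 − 448.53) / (100 − 0) = -0.0010000
Flow direction (−∇h) has components (-0.001067 E, +0.0010000 N).
Azimuth = atan2(E, N) = atan2(-0.001067, +0.0010000) = 313.2° ≈ 313°.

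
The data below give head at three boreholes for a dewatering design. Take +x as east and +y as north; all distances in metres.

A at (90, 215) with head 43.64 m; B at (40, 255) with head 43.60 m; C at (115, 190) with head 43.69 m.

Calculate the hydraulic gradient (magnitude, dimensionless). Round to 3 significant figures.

0.00721

Taking A as reference: B−A = (-50, 40, -0.04); C−A = (25, -25, +0.05).
Solve a·Δx + b·Δy = Δh: det = (-50)·(-25) − 25·40 = 250.
∂h/∂x = [(-0.04)·(-25) − (+0.05)·40] / 250 = -0.004000
∂h/∂y = [(-50)·(+0.05) − 25·(-0.04)] / 250 = -0.006000
|∇h| = √(-0.004000² + -0.006000²) = 0.007211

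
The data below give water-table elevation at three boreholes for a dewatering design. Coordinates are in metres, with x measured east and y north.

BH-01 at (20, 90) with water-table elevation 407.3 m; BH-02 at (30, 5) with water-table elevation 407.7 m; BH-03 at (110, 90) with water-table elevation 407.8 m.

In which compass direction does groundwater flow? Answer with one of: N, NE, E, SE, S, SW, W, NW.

NW

Differences from BH-01: to BH-02 (Δx, Δy, Δh) = (10, -85, +0.4); to BH-03 = (90, 0, +0.5).
Determinant of the coordinate differences = 10·0 − 90·(-85) = 7650.
∂h/∂x = [(+0.4)·0 − (+0.5)·(-85)] / 7650 = +0.005556
∂h/∂y = [10·(+0.5) − 90·(+0.4)] / 7650 = -0.004052
Flow = −∇h = (-0.005556 east, +0.004052 north), which points northwest.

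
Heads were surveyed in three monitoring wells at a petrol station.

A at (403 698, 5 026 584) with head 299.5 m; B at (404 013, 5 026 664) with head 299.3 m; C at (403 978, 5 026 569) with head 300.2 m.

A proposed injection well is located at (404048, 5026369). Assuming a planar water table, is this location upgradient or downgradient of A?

Differences from A: to B (Δx, Δy, Δh) = (315, 80, -0.2); to C = (280, -15, +0.7).
Determinant of the coordinate differences = 315·(-15) − 280·80 = -27125.
∂h/∂x = [(-0.2)·(-15) − (+0.7)·80] / -27125 = +0.001954
∂h/∂y = [315·(+0.7) − 280·(-0.2)] / -27125 = -0.01019
Head at (404048, 5026369) = 299.5 + (+0.001954)·(350) + (-0.01019)·(-215) = 302.38 m.
That is higher than the 299.5 m at A, so the point is upgradient.

upgradient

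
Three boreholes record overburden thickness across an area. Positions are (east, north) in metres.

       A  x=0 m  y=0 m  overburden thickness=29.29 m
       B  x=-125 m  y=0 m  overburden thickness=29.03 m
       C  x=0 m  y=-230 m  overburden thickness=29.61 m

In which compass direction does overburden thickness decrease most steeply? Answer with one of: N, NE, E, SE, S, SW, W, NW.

NW

∂d/∂x = (29.03 − 29.29) / (-125 − 0) = +0.002080
∂d/∂y = (29.61 − 29.29) / (-230 − 0) = -0.001391
Steepest decrease is along −∇f = (-0.002080 E, +0.001391 N) → northwest.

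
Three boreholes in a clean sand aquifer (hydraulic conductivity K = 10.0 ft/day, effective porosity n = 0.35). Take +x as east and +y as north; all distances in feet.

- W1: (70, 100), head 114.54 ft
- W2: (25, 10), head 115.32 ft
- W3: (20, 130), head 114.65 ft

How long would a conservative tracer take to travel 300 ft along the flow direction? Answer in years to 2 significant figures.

Three-point gradient (reference W1): Δ to W2 = (-45, -90, +0.78), Δ to W3 = (-50, 30, +0.11).
∂h/∂x = -0.005692, ∂h/∂y = -0.005821 (det = -5850).
|∇h| = √(-0.005692² + -0.005821²) = 0.008141
Seepage velocity v = K·i/n = 10.0 × 0.008141 / 0.35 = 0.2326 ft/day.
t = 300 / 0.2326 = 1290 days = 3.53 years.

3.5 years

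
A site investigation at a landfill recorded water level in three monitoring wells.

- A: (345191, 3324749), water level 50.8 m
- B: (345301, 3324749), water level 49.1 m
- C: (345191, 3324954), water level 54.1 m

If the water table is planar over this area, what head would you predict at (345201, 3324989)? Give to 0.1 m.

54.5 m

∂h/∂x = (49.1 − 50.8) / (345301 − 345191) = -0.01545
∂h/∂y = (54.1 − 50.8) / (3324954 − 3324749) = +0.01610
h(345201, 3324989) = 50.8 + (-0.01545)·(10) + (+0.01610)·(240) = 50.8 -0.155 +3.863 = 54.509 m.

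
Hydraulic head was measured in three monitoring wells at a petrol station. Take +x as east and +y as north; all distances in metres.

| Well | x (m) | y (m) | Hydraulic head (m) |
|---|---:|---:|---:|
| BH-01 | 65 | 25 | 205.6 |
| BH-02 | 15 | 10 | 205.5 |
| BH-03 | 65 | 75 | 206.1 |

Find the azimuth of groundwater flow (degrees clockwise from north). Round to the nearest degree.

174°

Differences from BH-01: to BH-02 (Δx, Δy, Δh) = (-50, -15, -0.1); to BH-03 = (0, 50, +0.5).
Determinant of the coordinate differences = (-50)·50 − 0·(-15) = -2500.
∂h/∂x = [(-0.1)·50 − (+0.5)·(-15)] / -2500 = -0.001000
∂h/∂y = [(-50)·(+0.5) − 0·(-0.1)] / -2500 = +0.01000
Flow direction (−∇h) has components (+0.001000 E, -0.01000 N).
Azimuth = atan2(E, N) = atan2(+0.001000, -0.01000) = 174.3° ≈ 174°.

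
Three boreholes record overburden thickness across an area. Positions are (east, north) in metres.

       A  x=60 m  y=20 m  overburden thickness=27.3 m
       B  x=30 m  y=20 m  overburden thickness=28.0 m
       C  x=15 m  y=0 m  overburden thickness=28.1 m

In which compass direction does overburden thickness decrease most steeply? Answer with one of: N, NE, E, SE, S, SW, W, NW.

Taking A as reference: B−A = (-30, 0, +0.7); C−A = (-45, -20, +0.8).
Solve a·Δx + b·Δy = Δd: det = (-30)·(-20) − (-45)·0 = 600.
∂d/∂x = [(+0.7)·(-20) − (+0.8)·0] / 600 = -0.02333
∂d/∂y = [(-30)·(+0.8) − (-45)·(+0.7)] / 600 = +0.01250
Steepest decrease is along −∇f = (+0.02333 E, -0.01250 N) → southeast.

SE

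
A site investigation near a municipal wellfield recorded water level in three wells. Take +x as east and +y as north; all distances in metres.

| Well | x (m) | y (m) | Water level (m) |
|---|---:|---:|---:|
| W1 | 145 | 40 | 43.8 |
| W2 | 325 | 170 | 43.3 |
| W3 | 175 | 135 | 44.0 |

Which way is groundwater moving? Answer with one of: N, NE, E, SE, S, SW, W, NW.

With h = a·x + b·y + c and W1 as origin, the differences give:
  180·a + 130·b = -0.5
  30·a + 95·b = +0.2
Eliminate b (×95 and ×130, subtract): 13200·a = -73.50 → a = ∂h/∂x = -0.005568
Back-substitute: b = ∂h/∂y = +0.003864.
Flow = −∇h = (+0.005568 east, -0.003864 north), which points southeast.

SE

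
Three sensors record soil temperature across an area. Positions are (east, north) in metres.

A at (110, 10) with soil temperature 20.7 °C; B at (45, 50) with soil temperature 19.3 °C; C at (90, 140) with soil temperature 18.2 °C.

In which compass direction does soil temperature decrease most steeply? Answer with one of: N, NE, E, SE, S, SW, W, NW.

Differences from A: to B (Δx, Δy, Δh) = (-65, 40, -1.4); to C = (-20, 130, -2.5).
Determinant of the coordinate differences = (-65)·130 − (-20)·40 = -7650.
∂T/∂x = [(-1.4)·130 − (-2.5)·40] / -7650 = +0.01072
∂T/∂y = [(-65)·(-2.5) − (-20)·(-1.4)] / -7650 = -0.01758
Steepest decrease is along −∇f = (-0.01072 E, +0.01758 N) → northwest.

NW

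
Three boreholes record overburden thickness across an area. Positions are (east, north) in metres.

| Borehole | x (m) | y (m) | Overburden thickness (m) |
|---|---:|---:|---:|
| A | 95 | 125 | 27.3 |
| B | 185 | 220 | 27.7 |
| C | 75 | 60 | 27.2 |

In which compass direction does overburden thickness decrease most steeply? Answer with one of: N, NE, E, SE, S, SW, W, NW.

W

With d = a·x + b·y + c and A as origin, the differences give:
  90·a + 95·b = +0.4
  (-20)·a + (-65)·b = -0.1
Eliminate b (×(-65) and ×95, subtract): -3950·a = -16.50 → a = ∂d/∂x = +0.004177
Back-substitute: b = ∂d/∂y = +0.0002532.
Steepest decrease is along −∇f = (-0.004177 E, -0.0002532 N) → west.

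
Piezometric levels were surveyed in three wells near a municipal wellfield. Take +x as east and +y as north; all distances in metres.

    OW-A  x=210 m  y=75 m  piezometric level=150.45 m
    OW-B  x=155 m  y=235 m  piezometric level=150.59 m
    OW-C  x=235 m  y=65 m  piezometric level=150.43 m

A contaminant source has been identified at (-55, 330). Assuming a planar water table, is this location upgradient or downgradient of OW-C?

upgradient

Taking OW-A as reference: OW-B−OW-A = (-55, 160, +0.14); OW-C−OW-A = (25, -10, -0.02).
Determinant of the coordinate differences = (-55)·(-10) − 25·160 = -3450.
∂h/∂x = [(+0.14)·(-10) − (-0.02)·160] / -3450 = -0.0005217
∂h/∂y = [(-55)·(-0.02) − 25·(+0.14)] / -3450 = +0.0006957
Head at (-55, 330) = 150.45 + (-0.0005217)·(-265) + (+0.0006957)·(255) = 150.77 m.
That is higher than the 150.43 m at OW-C, so the point is upgradient.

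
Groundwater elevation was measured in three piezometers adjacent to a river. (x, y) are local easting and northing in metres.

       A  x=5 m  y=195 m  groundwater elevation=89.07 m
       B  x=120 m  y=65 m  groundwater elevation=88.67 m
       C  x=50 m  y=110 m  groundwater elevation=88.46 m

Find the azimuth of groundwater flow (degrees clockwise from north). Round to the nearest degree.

221°

Taking A as reference: B−A = (115, -130, -0.40); C−A = (45, -85, -0.61).
Determinant of the coordinate differences = 115·(-85) − 45·(-130) = -3925.
∂h/∂x = [(-0.40)·(-85) − (-0.61)·(-130)] / -3925 = +0.01154
∂h/∂y = [115·(-0.61) − 45·(-0.40)] / -3925 = +0.01329
Flow direction (−∇h) has components (-0.01154 E, -0.01329 N).
Azimuth = atan2(E, N) = atan2(-0.01154, -0.01329) = 221.0° ≈ 221°.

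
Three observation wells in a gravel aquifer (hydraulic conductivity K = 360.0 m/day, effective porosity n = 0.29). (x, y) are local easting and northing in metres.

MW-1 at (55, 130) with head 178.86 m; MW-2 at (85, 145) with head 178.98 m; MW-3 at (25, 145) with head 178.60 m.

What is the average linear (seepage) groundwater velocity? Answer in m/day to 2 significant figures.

Differences from MW-1: to MW-2 (Δx, Δy, Δh) = (30, 15, +0.12); to MW-3 = (-30, 15, -0.26).
Solve a·Δx + b·Δy = Δh: det = 30·15 − (-30)·15 = 900.
∂h/∂x = [(+0.12)·15 − (-0.26)·15] / 900 = +0.006333
∂h/∂y = [30·(-0.26) − (-30)·(+0.12)] / 900 = -0.004667
|∇h| = √(0.006333² + -0.004667²) = 0.007867
Seepage velocity v = K·i/n = 360.0 × 0.007867 / 0.29 = 9.766 m/day.

9.8 m/day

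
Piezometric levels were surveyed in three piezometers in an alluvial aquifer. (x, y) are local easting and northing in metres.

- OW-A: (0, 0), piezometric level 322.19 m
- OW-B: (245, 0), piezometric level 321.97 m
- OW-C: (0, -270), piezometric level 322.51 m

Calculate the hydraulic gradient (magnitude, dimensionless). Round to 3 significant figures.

∂h/∂x = (321.97 − 322.19) / (245 − 0) = -0.0008980
∂h/∂y = (322.51 − 322.19) / (-270 − 0) = -0.001185
|∇h| = √(-0.0008980² + -0.001185²) = 0.001487

0.00149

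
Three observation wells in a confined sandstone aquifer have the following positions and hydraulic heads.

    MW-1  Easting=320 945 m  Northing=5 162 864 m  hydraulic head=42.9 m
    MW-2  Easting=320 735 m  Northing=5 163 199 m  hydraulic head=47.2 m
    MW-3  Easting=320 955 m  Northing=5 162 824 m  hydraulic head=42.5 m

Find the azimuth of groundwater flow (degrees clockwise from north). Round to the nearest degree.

137°

Taking MW-1 as reference: MW-2−MW-1 = (-210, 335, +4.3); MW-3−MW-1 = (10, -40, -0.4).
Solve a·Δx + b·Δy = Δh: det = (-210)·(-40) − 10·335 = 5050.
∂h/∂x = [(+4.3)·(-40) − (-0.4)·335] / 5050 = -0.007525
∂h/∂y = [(-210)·(-0.4) − 10·(+4.3)] / 5050 = +0.008119
Flow direction (−∇h) has components (+0.007525 E, -0.008119 N).
Azimuth = atan2(E, N) = atan2(+0.007525, -0.008119) = 137.2° ≈ 137°.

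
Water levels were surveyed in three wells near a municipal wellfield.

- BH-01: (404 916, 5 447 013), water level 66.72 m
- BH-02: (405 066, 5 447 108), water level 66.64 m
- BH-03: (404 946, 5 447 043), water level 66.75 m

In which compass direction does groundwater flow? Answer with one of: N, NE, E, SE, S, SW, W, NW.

Differences from BH-01: to BH-02 (Δx, Δy, Δh) = (150, 95, -0.08); to BH-03 = (30, 30, +0.03).
Solve a·Δx + b·Δy = Δh: det = 150·30 − 30·95 = 1650.
∂h/∂x = [(-0.08)·30 − (+0.03)·95] / 1650 = -0.003182
∂h/∂y = [150·(+0.03) − 30·(-0.08)] / 1650 = +0.004182
Flow = −∇h = (+0.003182 east, -0.004182 north), which points southeast.

SE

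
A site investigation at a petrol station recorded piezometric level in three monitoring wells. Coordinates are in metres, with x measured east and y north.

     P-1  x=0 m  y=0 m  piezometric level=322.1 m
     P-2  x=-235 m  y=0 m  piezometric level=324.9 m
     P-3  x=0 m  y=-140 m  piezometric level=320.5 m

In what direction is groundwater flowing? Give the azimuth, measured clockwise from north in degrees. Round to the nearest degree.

∂h/∂x = (324.9 − 322.1) / (-235 − 0) = -0.01191
∂h/∂y = (320.5 − 322.1) / (-140 − 0) = +0.01143
Flow direction (−∇h) has components (+0.01191 E, -0.01143 N).
Azimuth = atan2(E, N) = atan2(+0.01191, -0.01143) = 133.8° ≈ 134°.

134°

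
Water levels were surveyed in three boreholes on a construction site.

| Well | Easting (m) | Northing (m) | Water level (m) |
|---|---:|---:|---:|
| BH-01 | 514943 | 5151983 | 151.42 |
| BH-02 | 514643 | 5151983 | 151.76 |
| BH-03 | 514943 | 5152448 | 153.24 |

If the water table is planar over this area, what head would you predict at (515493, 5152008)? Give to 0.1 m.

∂h/∂x = (151.76 − 151.42) / (514643 − 514943) = -0.001133
∂h/∂y = (153.24 − 151.42) / (5152448 − 5151983) = +0.003914
h(515493, 5152008) = 151.42 + (-0.001133)·(550) + (+0.003914)·(25) = 151.42 -0.623 +0.098 = 150.895 m.

150.9 m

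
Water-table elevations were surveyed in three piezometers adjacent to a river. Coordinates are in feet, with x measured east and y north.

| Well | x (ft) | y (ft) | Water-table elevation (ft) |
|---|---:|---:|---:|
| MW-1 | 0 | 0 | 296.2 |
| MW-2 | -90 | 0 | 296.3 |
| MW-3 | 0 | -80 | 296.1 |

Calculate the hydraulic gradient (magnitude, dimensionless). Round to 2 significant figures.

∂h/∂x = (296.3 − 296.2) / (-90 − 0) = -0.001111
∂h/∂y = (296.1 − 296.2) / (-80 − 0) = +0.001250
|∇h| = √(-0.001111² + 0.001250²) = 0.001672

0.0017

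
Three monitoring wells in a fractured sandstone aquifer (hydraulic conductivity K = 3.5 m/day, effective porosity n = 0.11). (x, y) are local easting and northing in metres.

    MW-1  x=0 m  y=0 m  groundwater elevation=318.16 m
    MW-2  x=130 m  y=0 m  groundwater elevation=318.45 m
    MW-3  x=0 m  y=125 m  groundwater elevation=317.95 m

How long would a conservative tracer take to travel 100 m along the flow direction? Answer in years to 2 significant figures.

∂h/∂x = (318.45 − 318.16) / (130 − 0) = +0.002231
∂h/∂y = (317.95 − 318.16) / (125 − 0) = -0.001680
|∇h| = √(0.002231² + -0.001680²) = 0.002793
Seepage velocity v = K·i/n = 3.5 × 0.002793 / 0.11 = 0.08887 m/day.
t = 100 / 0.08887 = 1125 days = 3.08 years.

3.1 years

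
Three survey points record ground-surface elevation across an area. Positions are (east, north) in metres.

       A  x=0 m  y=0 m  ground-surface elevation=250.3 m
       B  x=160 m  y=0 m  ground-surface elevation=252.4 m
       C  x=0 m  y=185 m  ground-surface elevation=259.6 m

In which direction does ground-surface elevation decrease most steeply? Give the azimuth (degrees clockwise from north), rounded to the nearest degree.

195°

∂z/∂x = (252.4 − 250.3) / (160 − 0) = +0.01312
∂z/∂y = (259.6 − 250.3) / (185 − 0) = +0.05027
Steepest decrease is along −∇f: components (-0.01312 E, -0.05027 N).
Azimuth = atan2(-0.01312, -0.05027) = 194.6° ≈ 195°.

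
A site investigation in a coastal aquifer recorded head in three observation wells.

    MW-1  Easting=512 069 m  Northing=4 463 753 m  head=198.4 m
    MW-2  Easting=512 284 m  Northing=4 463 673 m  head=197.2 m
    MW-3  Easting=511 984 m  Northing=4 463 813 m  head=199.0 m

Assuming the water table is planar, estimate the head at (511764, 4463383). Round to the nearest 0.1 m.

Differences from MW-1: to MW-2 (Δx, Δy, Δh) = (215, -80, -1.2); to MW-3 = (-85, 60, +0.6).
Solve a·Δx + b·Δy = Δh: det = 215·60 − (-85)·(-80) = 6100.
∂h/∂x = [(-1.2)·60 − (+0.6)·(-80)] / 6100 = -0.003934
∂h/∂y = [215·(+0.6) − (-85)·(-1.2)] / 6100 = +0.004426
h(511764, 4463383) = 198.4 + (-0.003934)·(-305) + (+0.004426)·(-370) = 198.4 +1.200 -1.638 = 197.962 m.

198.0 m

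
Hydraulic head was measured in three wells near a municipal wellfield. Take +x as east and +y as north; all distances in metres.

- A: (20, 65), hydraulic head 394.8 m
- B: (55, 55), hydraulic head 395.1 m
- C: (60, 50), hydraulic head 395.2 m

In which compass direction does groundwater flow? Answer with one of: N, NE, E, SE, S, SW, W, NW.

With h = a·x + b·y + c and A as origin, the differences give:
  35·a + (-10)·b = +0.3
  40·a + (-15)·b = +0.4
Eliminate b (×(-15) and ×(-10), subtract): -125·a = -0.50 → a = ∂h/∂x = +0.004000
Back-substitute: b = ∂h/∂y = -0.01600.
Flow = −∇h = (-0.004000 east, +0.01600 north), which points north.

N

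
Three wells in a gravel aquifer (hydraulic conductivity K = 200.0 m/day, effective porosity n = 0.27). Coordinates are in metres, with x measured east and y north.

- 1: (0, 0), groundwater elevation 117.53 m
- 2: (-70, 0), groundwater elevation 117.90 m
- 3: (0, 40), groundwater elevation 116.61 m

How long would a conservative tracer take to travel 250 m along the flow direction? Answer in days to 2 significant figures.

14 days

∂h/∂x = (117.90 − 117.53) / (-70 − 0) = -0.005286
∂h/∂y = (116.61 − 117.53) / (40 − 0) = -0.02300
|∇h| = √(-0.005286² + -0.02300²) = 0.0236
Seepage velocity v = K·i/n = 200.0 × 0.0236 / 0.27 = 17.48 m/day.
t = 250 / 17.48 = 14.3 days.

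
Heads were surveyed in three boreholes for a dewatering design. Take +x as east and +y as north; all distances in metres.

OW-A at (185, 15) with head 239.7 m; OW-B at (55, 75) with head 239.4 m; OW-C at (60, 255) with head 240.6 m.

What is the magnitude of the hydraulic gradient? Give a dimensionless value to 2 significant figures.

With h = a·x + b·y + c and OW-A as origin, the differences give:
  (-130)·a + 60·b = -0.3
  (-125)·a + 240·b = +0.9
Eliminate b (×240 and ×60, subtract): -23700·a = -126.00 → a = ∂h/∂x = +0.005316
Back-substitute: b = ∂h/∂y = +0.006519.
|∇h| = √(0.005316² + 0.006519²) = 0.008412

0.0084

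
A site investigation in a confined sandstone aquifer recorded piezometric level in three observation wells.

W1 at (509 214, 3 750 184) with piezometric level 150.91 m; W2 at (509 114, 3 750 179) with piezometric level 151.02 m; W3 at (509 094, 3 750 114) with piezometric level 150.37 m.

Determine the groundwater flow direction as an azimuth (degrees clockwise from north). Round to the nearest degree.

Differences from W1: to W2 (Δx, Δy, Δh) = (-100, -5, +0.11); to W3 = (-120, -70, -0.54).
Solve a·Δx + b·Δy = Δh: det = (-100)·(-70) − (-120)·(-5) = 6400.
∂h/∂x = [(+0.11)·(-70) − (-0.54)·(-5)] / 6400 = -0.001625
∂h/∂y = [(-100)·(-0.54) − (-120)·(+0.11)] / 6400 = +0.01050
Flow direction (−∇h) has components (+0.001625 E, -0.01050 N).
Azimuth = atan2(E, N) = atan2(+0.001625, -0.01050) = 171.2° ≈ 171°.

171°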